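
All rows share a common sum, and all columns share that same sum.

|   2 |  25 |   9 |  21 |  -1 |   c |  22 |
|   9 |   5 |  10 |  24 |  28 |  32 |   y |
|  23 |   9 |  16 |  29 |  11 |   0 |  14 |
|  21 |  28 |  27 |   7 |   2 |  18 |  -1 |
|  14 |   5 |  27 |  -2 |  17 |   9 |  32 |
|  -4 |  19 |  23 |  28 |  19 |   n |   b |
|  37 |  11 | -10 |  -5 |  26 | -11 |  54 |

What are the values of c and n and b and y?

Rows 3 and 4 both sum to 102, so that's the common total.
The known cells in row 2 total 108, leaving 102 − 108 = -6 for the blank.
The known cells in column 7 total 115, leaving 102 − 115 = -13 for the blank.
The known cells in row 6 total 72, leaving 102 − 72 = 30 for the blank.
The known cells in row 1 total 78, leaving 102 − 78 = 24 for the blank.

c = 24, n = 30, b = -13, y = -6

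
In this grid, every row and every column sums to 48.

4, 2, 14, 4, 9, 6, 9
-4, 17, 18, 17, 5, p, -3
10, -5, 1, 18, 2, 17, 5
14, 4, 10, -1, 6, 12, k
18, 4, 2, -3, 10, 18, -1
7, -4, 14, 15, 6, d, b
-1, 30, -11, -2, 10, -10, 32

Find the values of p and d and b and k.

p = -2, d = 7, b = 3, k = 3

Row 4: 14 + 4 + 10 − 1 + 6 + 12 = 45, so its missing entry is 48 − 45 = 3.
Column 7: 9 − 3 + 5 + 3 − 1 + 32 = 45, so its missing entry is 48 − 45 = 3.
Row 6: 7 − 4 + 14 + 15 + 6 + 3 = 41, so its missing entry is 48 − 41 = 7.
Row 2: -4 + 17 + 18 + 17 + 5 − 3 = 50, so its missing entry is 48 − 50 = -2.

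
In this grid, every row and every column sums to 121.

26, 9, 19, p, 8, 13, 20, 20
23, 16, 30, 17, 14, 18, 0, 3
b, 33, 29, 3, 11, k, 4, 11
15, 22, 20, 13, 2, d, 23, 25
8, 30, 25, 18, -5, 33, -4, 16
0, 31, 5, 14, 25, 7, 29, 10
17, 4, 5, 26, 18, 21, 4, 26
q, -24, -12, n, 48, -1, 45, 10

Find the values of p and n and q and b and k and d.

The known cells in row 1 total 115, leaving 121 − 115 = 6 for the blank.
The known cells in column 4 total 97, leaving 121 − 97 = 24 for the blank.
The known cells in row 8 total 90, leaving 121 − 90 = 31 for the blank.
The known cells in column 1 total 120, leaving 121 − 120 = 1 for the blank.
The known cells in row 3 total 92, leaving 121 − 92 = 29 for the blank.
The known cells in row 4 total 120, leaving 121 − 120 = 1 for the blank.

p = 6, n = 24, q = 31, b = 1, k = 29, d = 1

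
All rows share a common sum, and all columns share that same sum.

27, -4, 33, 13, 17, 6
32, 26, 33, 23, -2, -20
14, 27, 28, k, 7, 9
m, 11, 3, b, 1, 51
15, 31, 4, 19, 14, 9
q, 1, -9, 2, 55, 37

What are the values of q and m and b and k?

Rows 1 and 2 both sum to 92, so that's the common total.
Row 3 has 14 + 27 + 28 + 7 + 9 = 85; the blank must be 92 − 85 = 7.
Column 4 has 13 + 23 + 7 + 19 + 2 = 64; the blank must be 92 − 64 = 28.
Row 6 has 1 − 9 + 2 + 55 + 37 = 86; the blank must be 92 − 86 = 6.
Row 4 has 11 + 3 + 28 + 1 + 51 = 94; the blank must be 92 − 94 = -2.

q = 6, m = -2, b = 28, k = 7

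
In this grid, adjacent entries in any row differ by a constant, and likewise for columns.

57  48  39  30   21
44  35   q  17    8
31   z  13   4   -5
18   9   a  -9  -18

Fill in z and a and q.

Along each row the entries change by -9 per step; down each column they change by -13.
Row 3: from 31 at column 1, stepping by -9 to column 2 gives 22.
Row 4: from 18 at column 1, stepping by -9 to column 3 gives 0.
Row 2: from 44 at column 1, stepping by -9 to column 3 gives 26.

z = 22, a = 0, q = 26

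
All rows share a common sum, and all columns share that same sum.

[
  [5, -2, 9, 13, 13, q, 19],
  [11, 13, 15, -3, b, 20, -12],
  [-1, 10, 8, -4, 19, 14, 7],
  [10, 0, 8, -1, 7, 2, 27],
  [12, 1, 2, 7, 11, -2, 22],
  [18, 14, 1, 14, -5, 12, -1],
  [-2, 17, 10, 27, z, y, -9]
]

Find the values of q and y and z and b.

Rows 3 and 4 both sum to 53, so that's the common total.
The known cells in row 2 total 44, leaving 53 − 44 = 9 for the blank.
The known cells in column 5 total 54, leaving 53 − 54 = -1 for the blank.
The known cells in row 7 total 42, leaving 53 − 42 = 11 for the blank.
The known cells in row 1 total 57, leaving 53 − 57 = -4 for the blank.

q = -4, y = 11, z = -1, b = 9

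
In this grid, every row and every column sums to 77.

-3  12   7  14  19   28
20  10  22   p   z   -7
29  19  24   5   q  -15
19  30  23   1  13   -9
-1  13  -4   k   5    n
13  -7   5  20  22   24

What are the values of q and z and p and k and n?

q = 15, z = 3, p = 29, k = 8, n = 56

Row 3 has 29 + 19 + 24 + 5 − 15 = 62; the blank must be 77 − 62 = 15.
Column 5 has 19 + 15 + 13 + 5 + 22 = 74; the blank must be 77 − 74 = 3.
Column 6 has 28 − 7 − 15 − 9 + 24 = 21; the blank must be 77 − 21 = 56.
Row 5 has -1 + 13 − 4 + 5 + 56 = 69; the blank must be 77 − 69 = 8.
Row 2 has 20 + 10 + 22 + 3 − 7 = 48; the blank must be 77 − 48 = 29.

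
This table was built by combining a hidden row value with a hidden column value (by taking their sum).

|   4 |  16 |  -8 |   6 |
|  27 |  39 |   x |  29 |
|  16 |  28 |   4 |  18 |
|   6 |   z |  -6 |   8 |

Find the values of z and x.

z = 18, x = 15

The difference between any two rows is the same in every column — this is an addition table with the headers hidden.
Row 4 minus row 1 is 8 − 6 = 2, so its entry in column 2 is 16 + 2 = 18.
Row 2 minus row 1 is 29 − 6 = 23, so its entry in column 3 is -8 + 23 = 15.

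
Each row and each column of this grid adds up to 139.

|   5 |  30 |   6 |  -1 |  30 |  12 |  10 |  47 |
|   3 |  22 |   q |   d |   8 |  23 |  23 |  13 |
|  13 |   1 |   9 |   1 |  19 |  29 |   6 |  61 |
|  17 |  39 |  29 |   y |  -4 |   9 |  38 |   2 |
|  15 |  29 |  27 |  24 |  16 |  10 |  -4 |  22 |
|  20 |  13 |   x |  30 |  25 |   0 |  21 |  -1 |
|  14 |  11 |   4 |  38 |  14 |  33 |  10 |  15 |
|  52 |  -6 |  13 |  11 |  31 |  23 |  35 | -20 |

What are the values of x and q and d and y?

x = 31, q = 20, d = 27, y = 9

Row 4 has 17 + 39 + 29 − 4 + 9 + 38 + 2 = 130; the blank must be 139 − 130 = 9.
Column 4 has -1 + 1 + 9 + 24 + 30 + 38 + 11 = 112; the blank must be 139 − 112 = 27.
Row 2 has 3 + 22 + 27 + 8 + 23 + 23 + 13 = 119; the blank must be 139 − 119 = 20.
Row 6 has 20 + 13 + 30 + 25 + 0 + 21 − 1 = 108; the blank must be 139 − 108 = 31.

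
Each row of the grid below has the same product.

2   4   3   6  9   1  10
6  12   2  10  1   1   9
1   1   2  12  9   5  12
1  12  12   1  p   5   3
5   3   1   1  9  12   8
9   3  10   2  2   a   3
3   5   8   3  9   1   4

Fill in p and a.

p = 6, a = 4

Rows 1 and 5 each multiply to 12960, so every row has product 12960.
Row 4: 1×12×12×1×5×3 = 2160, so the missing entry is 12960 ÷ 2160 = 6.
Row 6: 9×3×10×2×2×3 = 3240, so the missing entry is 12960 ÷ 3240 = 4.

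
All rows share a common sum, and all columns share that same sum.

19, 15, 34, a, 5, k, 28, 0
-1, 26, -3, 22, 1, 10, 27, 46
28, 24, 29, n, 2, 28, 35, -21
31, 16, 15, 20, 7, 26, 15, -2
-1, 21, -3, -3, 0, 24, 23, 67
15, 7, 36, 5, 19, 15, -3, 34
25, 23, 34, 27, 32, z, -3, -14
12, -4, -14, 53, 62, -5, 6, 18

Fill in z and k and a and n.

z = 4, k = 26, a = 1, n = 3

Rows 2 and 4 both sum to 128, so that's the common total.
The known cells in row 3 total 125, leaving 128 − 125 = 3 for the blank.
The known cells in column 4 total 127, leaving 128 − 127 = 1 for the blank.
The known cells in row 7 total 124, leaving 128 − 124 = 4 for the blank.
The known cells in row 1 total 102, leaving 128 − 102 = 26 for the blank.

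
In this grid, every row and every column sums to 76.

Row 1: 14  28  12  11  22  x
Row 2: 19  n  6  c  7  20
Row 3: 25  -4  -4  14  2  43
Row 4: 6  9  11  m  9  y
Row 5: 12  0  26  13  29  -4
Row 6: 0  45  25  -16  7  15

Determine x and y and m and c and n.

The known cells in column 2 total 78, leaving 76 − 78 = -2 for the blank.
The known cells in row 1 total 87, leaving 76 − 87 = -11 for the blank.
The known cells in row 2 total 50, leaving 76 − 50 = 26 for the blank.
The known cells in column 4 total 48, leaving 76 − 48 = 28 for the blank.
The known cells in row 4 total 63, leaving 76 − 63 = 13 for the blank.

x = -11, y = 13, m = 28, c = 26, n = -2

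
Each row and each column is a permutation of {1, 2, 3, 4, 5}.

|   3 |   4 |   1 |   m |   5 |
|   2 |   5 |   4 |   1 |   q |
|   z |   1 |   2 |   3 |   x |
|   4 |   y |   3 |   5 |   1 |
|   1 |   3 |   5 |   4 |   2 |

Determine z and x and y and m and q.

For row 4, column 2: row 4 already has {1, 3, 4, 5}; that leaves 2.
For row 1, column 4: row 1 already has {1, 3, 4, 5}; that leaves 2.
At (row 3, col 1): column 1 already has {1, 2, 3, 4}, so the value is 5.
Cell (3,5): row 3 already has {1, 2, 3, 5} → 4.
For row 2, column 5: row 2 already has {1, 2, 4, 5}; that leaves 3.

z = 5, x = 4, y = 2, m = 2, q = 3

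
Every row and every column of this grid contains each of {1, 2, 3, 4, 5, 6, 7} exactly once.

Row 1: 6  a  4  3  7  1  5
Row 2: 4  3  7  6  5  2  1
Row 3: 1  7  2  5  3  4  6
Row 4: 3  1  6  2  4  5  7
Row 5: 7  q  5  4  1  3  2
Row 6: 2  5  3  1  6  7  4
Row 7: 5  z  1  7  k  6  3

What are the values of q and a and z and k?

q = 6, a = 2, z = 4, k = 2

Cell (1,2): row 1 already has {1, 3, 4, 5, 6, 7} → 2.
For row 5, column 2: row 5 already has {1, 2, 3, 4, 5, 7}; that leaves 6.
For row 7, column 2: column 2 already has {1, 2, 3, 5, 6, 7}; that leaves 4.
For row 7, column 5: row 7 already has {1, 3, 4, 5, 6, 7}; that leaves 2.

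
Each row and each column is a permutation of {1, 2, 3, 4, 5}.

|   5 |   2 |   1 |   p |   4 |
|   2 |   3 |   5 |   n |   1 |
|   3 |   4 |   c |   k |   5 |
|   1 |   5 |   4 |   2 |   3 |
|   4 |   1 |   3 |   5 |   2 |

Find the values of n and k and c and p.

At (row 1, col 4): row 1 already has {1, 2, 4, 5}, so the value is 3.
At (row 2, col 4): row 2 already has {1, 2, 3, 5}, so the value is 4.
For row 3, column 4: column 4 already has {2, 3, 4, 5}; that leaves 1.
Cell (3,3): row 3 already has {1, 3, 4, 5} → 2.

n = 4, k = 1, c = 2, p = 3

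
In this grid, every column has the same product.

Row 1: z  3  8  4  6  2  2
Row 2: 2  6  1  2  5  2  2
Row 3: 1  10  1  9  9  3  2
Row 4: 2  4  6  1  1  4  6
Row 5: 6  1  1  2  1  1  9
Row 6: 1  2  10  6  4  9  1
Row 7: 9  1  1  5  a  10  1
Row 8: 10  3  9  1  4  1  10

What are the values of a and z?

a = 1, z = 2

Columns 2 and 4 each multiply to 4320, so every column has product 4320.
Column 5: 6×5×9×1×1×4×4 = 4320, so the missing entry is 4320 ÷ 4320 = 1.
Column 1: 2×1×2×6×1×9×10 = 2160, so the missing entry is 4320 ÷ 2160 = 2.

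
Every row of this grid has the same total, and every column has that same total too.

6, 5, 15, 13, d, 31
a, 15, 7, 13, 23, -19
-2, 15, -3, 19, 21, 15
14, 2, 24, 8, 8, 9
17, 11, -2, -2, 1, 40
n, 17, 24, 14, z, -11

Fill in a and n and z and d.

Rows 3 and 4 both sum to 65, so that's the common total.
Row 2 has 15 + 7 + 13 + 23 − 19 = 39; the blank must be 65 − 39 = 26.
Column 1 has 6 + 26 − 2 + 14 + 17 = 61; the blank must be 65 − 61 = 4.
Row 6 has 4 + 17 + 24 + 14 − 11 = 48; the blank must be 65 − 48 = 17.
Row 1 has 6 + 5 + 15 + 13 + 31 = 70; the blank must be 65 − 70 = -5.

a = 26, n = 4, z = 17, d = -5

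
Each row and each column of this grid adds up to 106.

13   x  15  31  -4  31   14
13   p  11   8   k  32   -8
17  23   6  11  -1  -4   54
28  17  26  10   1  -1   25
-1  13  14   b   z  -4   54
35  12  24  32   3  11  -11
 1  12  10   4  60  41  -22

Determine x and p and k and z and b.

Row 1: 13 + 15 + 31 − 4 + 31 + 14 = 100, so its missing entry is 106 − 100 = 6.
Column 4: 31 + 8 + 11 + 10 + 32 + 4 = 96, so its missing entry is 106 − 96 = 10.
Row 5: -1 + 13 + 14 + 10 − 4 + 54 = 86, so its missing entry is 106 − 86 = 20.
Column 2: 6 + 23 + 17 + 13 + 12 + 12 = 83, so its missing entry is 106 − 83 = 23.
Row 2: 13 + 23 + 11 + 8 + 32 − 8 = 79, so its missing entry is 106 − 79 = 27.

x = 6, p = 23, k = 27, z = 20, b = 10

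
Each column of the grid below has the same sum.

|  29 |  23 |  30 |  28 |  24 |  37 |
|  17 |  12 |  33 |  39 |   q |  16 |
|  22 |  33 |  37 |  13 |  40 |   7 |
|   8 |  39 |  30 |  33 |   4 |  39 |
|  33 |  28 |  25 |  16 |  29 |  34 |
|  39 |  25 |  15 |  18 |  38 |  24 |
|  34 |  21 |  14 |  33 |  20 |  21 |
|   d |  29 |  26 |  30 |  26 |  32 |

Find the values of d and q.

Columns 3 and 4 both add up to 210, so every column sums to 210.
Column 1: 29 + 17 + 22 + 8 + 33 + 39 + 34 = 182, so the missing entry is 210 − 182 = 28.
Column 5: 24 + 40 + 4 + 29 + 38 + 20 + 26 = 181, so the missing entry is 210 − 181 = 29.

d = 28, q = 29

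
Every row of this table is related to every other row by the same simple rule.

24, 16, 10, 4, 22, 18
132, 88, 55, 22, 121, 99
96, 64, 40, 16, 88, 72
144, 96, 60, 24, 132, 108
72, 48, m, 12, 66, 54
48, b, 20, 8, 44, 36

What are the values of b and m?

Each row is a constant multiple of every other row — this is a multiplication table with the headers hidden.
Row 6 is 44/22 = 2/1 times row 1, so its entry in column 2 is 16 × 2/1 = 32.
Row 5 is 66/22 = 3/1 times row 1, so its entry in column 3 is 10 × 3/1 = 30.

b = 32, m = 30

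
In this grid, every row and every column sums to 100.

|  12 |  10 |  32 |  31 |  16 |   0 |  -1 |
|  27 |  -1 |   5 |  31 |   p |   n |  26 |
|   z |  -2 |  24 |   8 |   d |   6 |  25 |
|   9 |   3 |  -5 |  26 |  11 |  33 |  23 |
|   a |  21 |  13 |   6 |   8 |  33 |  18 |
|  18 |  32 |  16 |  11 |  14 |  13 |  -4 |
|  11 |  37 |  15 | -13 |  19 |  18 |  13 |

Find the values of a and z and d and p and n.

a = 1, z = 22, d = 17, p = 15, n = -3

Row 5 has 21 + 13 + 6 + 8 + 33 + 18 = 99; the blank must be 100 − 99 = 1.
Column 6 has 0 + 6 + 33 + 33 + 13 + 18 = 103; the blank must be 100 − 103 = -3.
Column 1 has 12 + 27 + 9 + 1 + 18 + 11 = 78; the blank must be 100 − 78 = 22.
Row 3 has 22 − 2 + 24 + 8 + 6 + 25 = 83; the blank must be 100 − 83 = 17.
Row 2 has 27 − 1 + 5 + 31 − 3 + 26 = 85; the blank must be 100 − 85 = 15.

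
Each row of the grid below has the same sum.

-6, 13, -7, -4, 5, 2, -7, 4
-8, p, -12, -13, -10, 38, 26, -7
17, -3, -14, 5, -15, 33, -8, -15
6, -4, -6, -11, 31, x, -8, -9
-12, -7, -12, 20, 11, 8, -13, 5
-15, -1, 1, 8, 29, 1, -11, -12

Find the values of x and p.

Rows 1 and 6 both add up to 0, so every row sums to 0.
Row 4: 6 − 4 − 6 − 11 + 31 − 8 − 9 = -1, so the missing entry is 0 − (-1) = 1.
Row 2: -8 − 12 − 13 − 10 + 38 + 26 − 7 = 14, so the missing entry is 0 − 14 = -14.

x = 1, p = -14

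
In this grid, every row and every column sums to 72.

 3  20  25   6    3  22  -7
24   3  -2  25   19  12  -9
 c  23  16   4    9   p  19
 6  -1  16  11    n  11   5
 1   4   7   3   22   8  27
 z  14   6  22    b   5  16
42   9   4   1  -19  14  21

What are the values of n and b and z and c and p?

n = 24, b = 14, z = -5, c = 1, p = 0

Row 4: 6 − 1 + 16 + 11 + 11 + 5 = 48, so its missing entry is 72 − 48 = 24.
Column 5: 3 + 19 + 9 + 24 + 22 − 19 = 58, so its missing entry is 72 − 58 = 14.
Row 6: 14 + 6 + 22 + 14 + 5 + 16 = 77, so its missing entry is 72 − 77 = -5.
Column 1: 3 + 24 + 6 + 1 − 5 + 42 = 71, so its missing entry is 72 − 71 = 1.
Row 3: 1 + 23 + 16 + 4 + 9 + 19 = 72, so its missing entry is 72 − 72 = 0.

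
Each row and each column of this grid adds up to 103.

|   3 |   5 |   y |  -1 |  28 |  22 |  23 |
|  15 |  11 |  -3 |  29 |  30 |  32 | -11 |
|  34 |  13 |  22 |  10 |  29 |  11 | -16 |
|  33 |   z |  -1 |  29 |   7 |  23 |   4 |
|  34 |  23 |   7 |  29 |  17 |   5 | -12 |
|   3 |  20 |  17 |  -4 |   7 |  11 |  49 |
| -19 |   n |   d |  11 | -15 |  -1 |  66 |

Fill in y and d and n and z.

The known cells in row 4 total 95, leaving 103 − 95 = 8 for the blank.
The known cells in column 2 total 80, leaving 103 − 80 = 23 for the blank.
The known cells in row 1 total 80, leaving 103 − 80 = 23 for the blank.
The known cells in row 7 total 65, leaving 103 − 65 = 38 for the blank.

y = 23, d = 38, n = 23, z = 8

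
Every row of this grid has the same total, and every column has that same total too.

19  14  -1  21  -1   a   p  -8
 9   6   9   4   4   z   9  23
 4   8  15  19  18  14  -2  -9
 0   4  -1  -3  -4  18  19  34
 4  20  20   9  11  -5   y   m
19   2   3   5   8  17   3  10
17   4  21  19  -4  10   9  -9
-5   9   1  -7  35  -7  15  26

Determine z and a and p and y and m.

Rows 3 and 4 both sum to 67, so that's the common total.
The known cells in row 2 total 64, leaving 67 − 64 = 3 for the blank.
The known cells in column 6 total 50, leaving 67 − 50 = 17 for the blank.
The known cells in row 1 total 61, leaving 67 − 61 = 6 for the blank.
The known cells in column 7 total 59, leaving 67 − 59 = 8 for the blank.
The known cells in row 5 total 67, leaving 67 − 67 = 0 for the blank.

z = 3, a = 17, p = 6, y = 8, m = 0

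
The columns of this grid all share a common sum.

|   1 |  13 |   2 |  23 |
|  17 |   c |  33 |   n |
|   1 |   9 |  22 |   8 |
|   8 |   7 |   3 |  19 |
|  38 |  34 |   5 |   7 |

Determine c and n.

c = 2, n = 8

Columns 1 and 3 both add up to 65, so every column sums to 65.
Column 2: 13 + 9 + 7 + 34 = 63, so the missing entry is 65 − 63 = 2.
Column 4: 23 + 8 + 19 + 7 = 57, so the missing entry is 65 − 57 = 8.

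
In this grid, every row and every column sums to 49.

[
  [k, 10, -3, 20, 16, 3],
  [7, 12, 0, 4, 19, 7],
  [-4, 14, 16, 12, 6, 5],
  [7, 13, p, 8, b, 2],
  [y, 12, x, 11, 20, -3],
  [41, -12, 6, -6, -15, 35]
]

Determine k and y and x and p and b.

The known cells in column 5 total 46, leaving 49 − 46 = 3 for the blank.
The known cells in row 1 total 46, leaving 49 − 46 = 3 for the blank.
The known cells in column 1 total 54, leaving 49 − 54 = -5 for the blank.
The known cells in row 5 total 35, leaving 49 − 35 = 14 for the blank.
The known cells in row 4 total 33, leaving 49 − 33 = 16 for the blank.

k = 3, y = -5, x = 14, p = 16, b = 3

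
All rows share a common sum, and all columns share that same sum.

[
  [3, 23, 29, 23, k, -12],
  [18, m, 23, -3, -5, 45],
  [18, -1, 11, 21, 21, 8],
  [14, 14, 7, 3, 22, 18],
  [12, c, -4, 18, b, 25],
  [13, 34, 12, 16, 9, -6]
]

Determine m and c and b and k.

Rows 3 and 4 both sum to 78, so that's the common total.
Row 2: 18 + 23 − 3 − 5 + 45 = 78, so its missing entry is 78 − 78 = 0.
Column 2: 23 + 0 − 1 + 14 + 34 = 70, so its missing entry is 78 − 70 = 8.
Row 5: 12 + 8 − 4 + 18 + 25 = 59, so its missing entry is 78 − 59 = 19.
Row 1: 3 + 23 + 29 + 23 − 12 = 66, so its missing entry is 78 − 66 = 12.

m = 0, c = 8, b = 19, k = 12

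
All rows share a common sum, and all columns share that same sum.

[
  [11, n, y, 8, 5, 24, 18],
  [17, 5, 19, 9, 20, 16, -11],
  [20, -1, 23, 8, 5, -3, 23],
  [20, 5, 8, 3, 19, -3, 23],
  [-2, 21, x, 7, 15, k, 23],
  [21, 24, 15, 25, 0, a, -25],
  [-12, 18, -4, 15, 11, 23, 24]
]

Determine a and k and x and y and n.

a = 15, k = 3, x = 8, y = 6, n = 3

Rows 2 and 3 both sum to 75, so that's the common total.
The known cells in column 2 total 72, leaving 75 − 72 = 3 for the blank.
The known cells in row 6 total 60, leaving 75 − 60 = 15 for the blank.
The known cells in column 6 total 72, leaving 75 − 72 = 3 for the blank.
The known cells in row 5 total 67, leaving 75 − 67 = 8 for the blank.
The known cells in row 1 total 69, leaving 75 − 69 = 6 for the blank.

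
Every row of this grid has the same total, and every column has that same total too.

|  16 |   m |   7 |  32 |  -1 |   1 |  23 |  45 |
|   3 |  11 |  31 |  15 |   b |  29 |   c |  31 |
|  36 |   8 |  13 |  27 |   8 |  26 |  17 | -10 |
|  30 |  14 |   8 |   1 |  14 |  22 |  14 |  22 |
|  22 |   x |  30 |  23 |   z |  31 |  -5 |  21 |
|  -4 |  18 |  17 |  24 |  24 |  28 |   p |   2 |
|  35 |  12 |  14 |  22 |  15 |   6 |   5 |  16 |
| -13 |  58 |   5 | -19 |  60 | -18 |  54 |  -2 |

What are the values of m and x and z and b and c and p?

Rows 3 and 4 both sum to 125, so that's the common total.
Row 1 has 16 + 7 + 32 − 1 + 1 + 23 + 45 = 123; the blank must be 125 − 123 = 2.
Row 6 has -4 + 18 + 17 + 24 + 24 + 28 + 2 = 109; the blank must be 125 − 109 = 16.
Column 7 has 23 + 17 + 14 − 5 + 16 + 5 + 54 = 124; the blank must be 125 − 124 = 1.
Row 2 has 3 + 11 + 31 + 15 + 29 + 1 + 31 = 121; the blank must be 125 − 121 = 4.
Column 5 has -1 + 4 + 8 + 14 + 24 + 15 + 60 = 124; the blank must be 125 − 124 = 1.
Row 5 has 22 + 30 + 23 + 1 + 31 − 5 + 21 = 123; the blank must be 125 − 123 = 2.

m = 2, x = 2, z = 1, b = 4, c = 1, p = 16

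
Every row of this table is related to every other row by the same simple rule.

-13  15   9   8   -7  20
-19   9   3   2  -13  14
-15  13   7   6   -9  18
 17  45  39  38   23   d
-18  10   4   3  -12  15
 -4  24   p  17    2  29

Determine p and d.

p = 18, d = 50

The difference between any two rows is the same in every column — this is an addition table with the headers hidden.
Row 6 minus row 1 is -4 − (-13) = 9, so its entry in column 3 is 9 + 9 = 18.
Row 4 minus row 1 is 17 − (-13) = 30, so its entry in column 6 is 20 + 30 = 50.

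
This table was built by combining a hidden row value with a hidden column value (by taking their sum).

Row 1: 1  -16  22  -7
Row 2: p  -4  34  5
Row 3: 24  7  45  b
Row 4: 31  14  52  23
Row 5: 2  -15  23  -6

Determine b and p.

b = 16, p = 13

The difference between any two rows is the same in every column — this is an addition table with the headers hidden.
Row 3 minus row 1 is 45 − 22 = 23, so its entry in column 4 is -7 + 23 = 16.
Row 2 minus row 1 is 34 − 22 = 12, so its entry in column 1 is 1 + 12 = 13.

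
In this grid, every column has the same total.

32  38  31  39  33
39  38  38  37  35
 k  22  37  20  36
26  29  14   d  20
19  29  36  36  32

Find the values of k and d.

Column 2 sums to 156 and so does column 5; that's the common total.
In column 1 the known cells total 116, leaving 156 − 116 = 40.
In column 4 the known cells total 132, leaving 156 − 132 = 24.

k = 40, d = 24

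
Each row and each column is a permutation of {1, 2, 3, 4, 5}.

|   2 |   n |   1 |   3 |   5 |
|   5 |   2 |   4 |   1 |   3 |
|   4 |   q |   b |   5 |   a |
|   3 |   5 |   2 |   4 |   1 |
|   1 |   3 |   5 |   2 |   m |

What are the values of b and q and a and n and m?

At (row 1, col 2): row 1 already has {1, 2, 3, 5}, so the value is 4.
At (row 5, col 5): row 5 already has {1, 2, 3, 5}, so the value is 4.
At (row 3, col 5): column 5 already has {1, 3, 4, 5}, so the value is 2.
For row 3, column 2: column 2 already has {2, 3, 4, 5}; that leaves 1.
Cell (3,3): row 3 already has {1, 2, 4, 5} → 3.

b = 3, q = 1, a = 2, n = 4, m = 4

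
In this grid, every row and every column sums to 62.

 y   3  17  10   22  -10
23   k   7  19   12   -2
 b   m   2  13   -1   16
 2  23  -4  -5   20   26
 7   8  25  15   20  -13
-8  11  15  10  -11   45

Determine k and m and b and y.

k = 3, m = 14, b = 18, y = 20

The known cells in row 2 total 59, leaving 62 − 59 = 3 for the blank.
The known cells in column 2 total 48, leaving 62 − 48 = 14 for the blank.
The known cells in row 3 total 44, leaving 62 − 44 = 18 for the blank.
The known cells in row 1 total 42, leaving 62 − 42 = 20 for the blank.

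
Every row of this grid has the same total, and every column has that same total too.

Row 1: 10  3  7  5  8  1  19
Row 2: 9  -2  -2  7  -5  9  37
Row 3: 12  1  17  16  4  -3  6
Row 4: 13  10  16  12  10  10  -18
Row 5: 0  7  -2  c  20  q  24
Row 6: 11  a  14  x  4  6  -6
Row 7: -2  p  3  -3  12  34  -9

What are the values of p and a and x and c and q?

p = 18, a = 16, x = 8, c = 8, q = -4

Rows 1 and 2 both sum to 53, so that's the common total.
Row 7: -2 + 3 − 3 + 12 + 34 − 9 = 35, so its missing entry is 53 − 35 = 18.
Column 2: 3 − 2 + 1 + 10 + 7 + 18 = 37, so its missing entry is 53 − 37 = 16.
Column 6: 1 + 9 − 3 + 10 + 6 + 34 = 57, so its missing entry is 53 − 57 = -4.
Row 5: 0 + 7 − 2 + 20 − 4 + 24 = 45, so its missing entry is 53 − 45 = 8.
Row 6: 11 + 16 + 14 + 4 + 6 − 6 = 45, so its missing entry is 53 − 45 = 8.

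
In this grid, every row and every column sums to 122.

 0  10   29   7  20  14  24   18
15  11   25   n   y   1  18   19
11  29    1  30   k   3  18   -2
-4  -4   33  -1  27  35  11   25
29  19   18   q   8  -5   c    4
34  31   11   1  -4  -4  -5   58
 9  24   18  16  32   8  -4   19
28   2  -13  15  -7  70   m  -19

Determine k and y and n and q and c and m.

Row 3 has 11 + 29 + 1 + 30 + 3 + 18 − 2 = 90; the blank must be 122 − 90 = 32.
Column 5 has 20 + 32 + 27 + 8 − 4 + 32 − 7 = 108; the blank must be 122 − 108 = 14.
Row 8 has 28 + 2 − 13 + 15 − 7 + 70 − 19 = 76; the blank must be 122 − 76 = 46.
Column 7 has 24 + 18 + 18 + 11 − 5 − 4 + 46 = 108; the blank must be 122 − 108 = 14.
Row 5 has 29 + 19 + 18 + 8 − 5 + 14 + 4 = 87; the blank must be 122 − 87 = 35.
Row 2 has 15 + 11 + 25 + 14 + 1 + 18 + 19 = 103; the blank must be 122 − 103 = 19.

k = 32, y = 14, n = 19, q = 35, c = 14, m = 46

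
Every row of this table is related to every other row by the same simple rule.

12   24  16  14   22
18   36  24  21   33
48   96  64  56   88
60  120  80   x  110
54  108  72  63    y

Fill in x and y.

Each row is a constant multiple of every other row — this is a multiplication table with the headers hidden.
Row 4 is 120/24 = 5/1 times row 1, so its entry in column 4 is 14 × 5/1 = 70.
Row 5 is 108/24 = 9/2 times row 1, so its entry in column 5 is 22 × 9/2 = 99.

x = 70, y = 99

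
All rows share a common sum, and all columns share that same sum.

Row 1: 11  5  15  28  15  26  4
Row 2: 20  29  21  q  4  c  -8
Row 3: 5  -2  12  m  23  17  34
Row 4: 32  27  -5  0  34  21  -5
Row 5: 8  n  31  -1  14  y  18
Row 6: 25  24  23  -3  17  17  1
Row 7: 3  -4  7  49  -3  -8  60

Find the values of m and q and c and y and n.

Rows 1 and 4 both sum to 104, so that's the common total.
Column 2 has 5 + 29 − 2 + 27 + 24 − 4 = 79; the blank must be 104 − 79 = 25.
Row 3 has 5 − 2 + 12 + 23 + 17 + 34 = 89; the blank must be 104 − 89 = 15.
Row 5 has 8 + 25 + 31 − 1 + 14 + 18 = 95; the blank must be 104 − 95 = 9.
Column 6 has 26 + 17 + 21 + 9 + 17 − 8 = 82; the blank must be 104 − 82 = 22.
Row 2 has 20 + 29 + 21 + 4 + 22 − 8 = 88; the blank must be 104 − 88 = 16.

m = 15, q = 16, c = 22, y = 9, n = 25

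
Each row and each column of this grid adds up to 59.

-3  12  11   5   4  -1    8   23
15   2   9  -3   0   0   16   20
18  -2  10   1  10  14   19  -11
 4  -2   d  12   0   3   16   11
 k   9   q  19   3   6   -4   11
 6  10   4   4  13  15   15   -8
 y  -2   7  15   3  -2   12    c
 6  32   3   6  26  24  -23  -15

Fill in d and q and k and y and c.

Column 8 has 23 + 20 − 11 + 11 + 11 − 8 − 15 = 31; the blank must be 59 − 31 = 28.
Row 7 has -2 + 7 + 15 + 3 − 2 + 12 + 28 = 61; the blank must be 59 − 61 = -2.
Column 1 has -3 + 15 + 18 + 4 + 6 − 2 + 6 = 44; the blank must be 59 − 44 = 15.
Row 5 has 15 + 9 + 19 + 3 + 6 − 4 + 11 = 59; the blank must be 59 − 59 = 0.
Row 4 has 4 − 2 + 12 + 0 + 3 + 16 + 11 = 44; the blank must be 59 − 44 = 15.

d = 15, q = 0, k = 15, y = -2, c = 28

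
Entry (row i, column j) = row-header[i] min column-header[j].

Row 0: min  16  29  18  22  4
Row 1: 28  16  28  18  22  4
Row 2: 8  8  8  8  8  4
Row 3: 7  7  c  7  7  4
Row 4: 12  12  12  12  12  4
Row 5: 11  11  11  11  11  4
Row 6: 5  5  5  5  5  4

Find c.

min(7, 29) = 7.

7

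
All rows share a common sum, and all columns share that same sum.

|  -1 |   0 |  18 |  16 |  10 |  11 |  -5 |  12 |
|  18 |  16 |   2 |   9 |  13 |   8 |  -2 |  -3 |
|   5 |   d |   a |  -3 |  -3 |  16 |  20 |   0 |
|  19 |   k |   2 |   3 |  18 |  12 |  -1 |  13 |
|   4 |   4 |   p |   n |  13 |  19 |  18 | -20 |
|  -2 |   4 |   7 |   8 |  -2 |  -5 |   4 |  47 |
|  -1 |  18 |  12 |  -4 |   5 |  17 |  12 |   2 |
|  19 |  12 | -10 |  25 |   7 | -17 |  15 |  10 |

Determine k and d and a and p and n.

Rows 1 and 2 both sum to 61, so that's the common total.
The known cells in column 4 total 54, leaving 61 − 54 = 7 for the blank.
The known cells in row 4 total 66, leaving 61 − 66 = -5 for the blank.
The known cells in column 2 total 49, leaving 61 − 49 = 12 for the blank.
The known cells in row 5 total 45, leaving 61 − 45 = 16 for the blank.
The known cells in row 3 total 47, leaving 61 − 47 = 14 for the blank.

k = -5, d = 12, a = 14, p = 16, n = 7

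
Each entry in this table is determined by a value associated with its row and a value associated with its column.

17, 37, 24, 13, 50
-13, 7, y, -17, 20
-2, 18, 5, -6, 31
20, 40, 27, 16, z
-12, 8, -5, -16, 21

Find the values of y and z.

The difference between any two rows is the same in every column — this is an addition table with the headers hidden.
Row 2 minus row 1 is -13 − 17 = -30, so its entry in column 3 is 24 + (-30) = -6.
Row 4 minus row 1 is 20 − 17 = 3, so its entry in column 5 is 50 + 3 = 53.

y = -6, z = 53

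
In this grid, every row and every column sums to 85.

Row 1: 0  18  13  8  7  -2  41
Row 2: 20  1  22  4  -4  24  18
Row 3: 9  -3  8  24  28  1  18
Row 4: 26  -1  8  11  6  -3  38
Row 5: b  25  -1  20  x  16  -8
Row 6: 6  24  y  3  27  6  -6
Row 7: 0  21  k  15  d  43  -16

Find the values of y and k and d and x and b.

y = 25, k = 10, d = 12, x = 9, b = 24

The known cells in column 1 total 61, leaving 85 − 61 = 24 for the blank.
The known cells in row 5 total 76, leaving 85 − 76 = 9 for the blank.
The known cells in column 5 total 73, leaving 85 − 73 = 12 for the blank.
The known cells in row 7 total 75, leaving 85 − 75 = 10 for the blank.
The known cells in row 6 total 60, leaving 85 − 60 = 25 for the blank.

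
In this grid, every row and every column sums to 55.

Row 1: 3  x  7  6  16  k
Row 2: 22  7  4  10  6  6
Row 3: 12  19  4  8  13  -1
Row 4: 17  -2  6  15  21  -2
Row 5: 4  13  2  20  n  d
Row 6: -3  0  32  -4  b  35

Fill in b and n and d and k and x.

b = -5, n = 4, d = 12, k = 5, x = 18

The known cells in column 2 total 37, leaving 55 − 37 = 18 for the blank.
The known cells in row 6 total 60, leaving 55 − 60 = -5 for the blank.
The known cells in column 5 total 51, leaving 55 − 51 = 4 for the blank.
The known cells in row 5 total 43, leaving 55 − 43 = 12 for the blank.
The known cells in row 1 total 50, leaving 55 − 50 = 5 for the blank.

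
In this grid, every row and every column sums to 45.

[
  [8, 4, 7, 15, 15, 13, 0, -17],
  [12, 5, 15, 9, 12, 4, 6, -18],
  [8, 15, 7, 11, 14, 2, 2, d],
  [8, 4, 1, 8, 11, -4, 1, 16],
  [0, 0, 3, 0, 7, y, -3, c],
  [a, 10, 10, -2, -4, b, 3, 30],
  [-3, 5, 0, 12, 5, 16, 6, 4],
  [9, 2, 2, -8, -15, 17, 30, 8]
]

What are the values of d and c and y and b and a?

The known cells in row 3 total 59, leaving 45 − 59 = -14 for the blank.
The known cells in column 1 total 42, leaving 45 − 42 = 3 for the blank.
The known cells in row 6 total 50, leaving 45 − 50 = -5 for the blank.
The known cells in column 6 total 43, leaving 45 − 43 = 2 for the blank.
The known cells in row 5 total 9, leaving 45 − 9 = 36 for the blank.

d = -14, c = 36, y = 2, b = -5, a = 3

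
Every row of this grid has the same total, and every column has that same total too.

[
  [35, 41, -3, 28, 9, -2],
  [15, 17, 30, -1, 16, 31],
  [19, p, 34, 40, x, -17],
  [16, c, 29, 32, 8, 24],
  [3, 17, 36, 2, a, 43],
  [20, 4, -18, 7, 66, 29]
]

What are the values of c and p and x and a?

Rows 1 and 2 both sum to 108, so that's the common total.
Row 4 has 16 + 29 + 32 + 8 + 24 = 109; the blank must be 108 − 109 = -1.
Column 2 has 41 + 17 − 1 + 17 + 4 = 78; the blank must be 108 − 78 = 30.
Row 3 has 19 + 30 + 34 + 40 − 17 = 106; the blank must be 108 − 106 = 2.
Row 5 has 3 + 17 + 36 + 2 + 43 = 101; the blank must be 108 − 101 = 7.

c = -1, p = 30, x = 2, a = 7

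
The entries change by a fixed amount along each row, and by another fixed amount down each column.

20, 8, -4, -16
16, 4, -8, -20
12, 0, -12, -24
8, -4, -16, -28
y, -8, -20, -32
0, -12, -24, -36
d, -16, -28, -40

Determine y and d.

y = 4, d = -4

Along each row the entries change by -12 per step; down each column they change by -4.
Row 5: from -8 at column 2, stepping by -12 to column 1 gives 4.
Row 7: from -16 at column 2, stepping by -12 to column 1 gives -4.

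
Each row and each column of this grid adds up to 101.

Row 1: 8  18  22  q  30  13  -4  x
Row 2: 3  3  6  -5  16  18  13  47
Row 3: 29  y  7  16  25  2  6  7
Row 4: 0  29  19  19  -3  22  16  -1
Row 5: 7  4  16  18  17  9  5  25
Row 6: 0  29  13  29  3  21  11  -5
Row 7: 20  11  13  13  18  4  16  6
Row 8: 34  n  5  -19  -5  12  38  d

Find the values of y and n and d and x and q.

y = 9, n = -2, d = 38, x = -16, q = 30

Row 3 has 29 + 7 + 16 + 25 + 2 + 6 + 7 = 92; the blank must be 101 − 92 = 9.
Column 2 has 18 + 3 + 9 + 29 + 4 + 29 + 11 = 103; the blank must be 101 − 103 = -2.
Row 8 has 34 − 2 + 5 − 19 − 5 + 12 + 38 = 63; the blank must be 101 − 63 = 38.
Column 8 has 47 + 7 − 1 + 25 − 5 + 6 + 38 = 117; the blank must be 101 − 117 = -16.
Row 1 has 8 + 18 + 22 + 30 + 13 − 4 − 16 = 71; the blank must be 101 − 71 = 30.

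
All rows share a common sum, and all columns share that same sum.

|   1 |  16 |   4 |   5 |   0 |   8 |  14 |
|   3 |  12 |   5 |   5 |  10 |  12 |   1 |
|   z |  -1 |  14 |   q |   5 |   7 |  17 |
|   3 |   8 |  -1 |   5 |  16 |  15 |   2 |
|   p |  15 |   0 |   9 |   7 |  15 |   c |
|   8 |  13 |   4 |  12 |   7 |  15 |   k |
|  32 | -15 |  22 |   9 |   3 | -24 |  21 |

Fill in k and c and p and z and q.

Rows 1 and 2 both sum to 48, so that's the common total.
The known cells in column 4 total 45, leaving 48 − 45 = 3 for the blank.
The known cells in row 3 total 45, leaving 48 − 45 = 3 for the blank.
The known cells in column 1 total 50, leaving 48 − 50 = -2 for the blank.
The known cells in row 5 total 44, leaving 48 − 44 = 4 for the blank.
The known cells in row 6 total 59, leaving 48 − 59 = -11 for the blank.

k = -11, c = 4, p = -2, z = 3, q = 3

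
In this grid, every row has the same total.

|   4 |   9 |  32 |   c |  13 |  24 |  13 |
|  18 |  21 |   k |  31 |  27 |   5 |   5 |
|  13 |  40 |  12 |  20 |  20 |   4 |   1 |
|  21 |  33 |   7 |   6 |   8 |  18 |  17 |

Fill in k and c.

Row 3 sums to 110 and so does row 4; that's the common total.
In row 2 the known cells total 107, leaving 110 − 107 = 3.
In row 1 the known cells total 95, leaving 110 − 95 = 15.

k = 3, c = 15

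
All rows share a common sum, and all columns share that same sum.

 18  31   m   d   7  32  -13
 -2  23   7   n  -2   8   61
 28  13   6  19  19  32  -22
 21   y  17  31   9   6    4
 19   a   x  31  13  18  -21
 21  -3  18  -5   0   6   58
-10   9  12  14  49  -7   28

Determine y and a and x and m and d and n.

y = 7, a = 15, x = 20, m = 15, d = 5, n = 0

Rows 3 and 6 both sum to 95, so that's the common total.
Row 2: -2 + 23 + 7 − 2 + 8 + 61 = 95, so its missing entry is 95 − 95 = 0.
Row 4: 21 + 17 + 31 + 9 + 6 + 4 = 88, so its missing entry is 95 − 88 = 7.
Column 4: 0 + 19 + 31 + 31 − 5 + 14 = 90, so its missing entry is 95 − 90 = 5.
Row 1: 18 + 31 + 5 + 7 + 32 − 13 = 80, so its missing entry is 95 − 80 = 15.
Column 3: 15 + 7 + 6 + 17 + 18 + 12 = 75, so its missing entry is 95 − 75 = 20.
Row 5: 19 + 20 + 31 + 13 + 18 − 21 = 80, so its missing entry is 95 − 80 = 15.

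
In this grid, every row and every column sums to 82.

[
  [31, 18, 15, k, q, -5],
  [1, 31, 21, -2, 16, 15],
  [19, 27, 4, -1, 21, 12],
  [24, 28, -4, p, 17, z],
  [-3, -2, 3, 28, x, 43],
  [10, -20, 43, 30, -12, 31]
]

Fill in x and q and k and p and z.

x = 13, q = 27, k = -4, p = 31, z = -14

Row 5: -3 − 2 + 3 + 28 + 43 = 69, so its missing entry is 82 − 69 = 13.
Column 5: 16 + 21 + 17 + 13 − 12 = 55, so its missing entry is 82 − 55 = 27.
Row 1: 31 + 18 + 15 + 27 − 5 = 86, so its missing entry is 82 − 86 = -4.
Column 4: -4 − 2 − 1 + 28 + 30 = 51, so its missing entry is 82 − 51 = 31.
Row 4: 24 + 28 − 4 + 31 + 17 = 96, so its missing entry is 82 − 96 = -14.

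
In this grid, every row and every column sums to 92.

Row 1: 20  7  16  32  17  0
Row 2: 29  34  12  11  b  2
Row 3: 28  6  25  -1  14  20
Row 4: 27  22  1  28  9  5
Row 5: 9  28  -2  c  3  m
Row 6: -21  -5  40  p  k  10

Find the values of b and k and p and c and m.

b = 4, k = 45, p = 23, c = -1, m = 55

Row 2 has 29 + 34 + 12 + 11 + 2 = 88; the blank must be 92 − 88 = 4.
Column 5 has 17 + 4 + 14 + 9 + 3 = 47; the blank must be 92 − 47 = 45.
Column 6 has 0 + 2 + 20 + 5 + 10 = 37; the blank must be 92 − 37 = 55.
Row 5 has 9 + 28 − 2 + 3 + 55 = 93; the blank must be 92 − 93 = -1.
Row 6 has -21 − 5 + 40 + 45 + 10 = 69; the blank must be 92 − 69 = 23.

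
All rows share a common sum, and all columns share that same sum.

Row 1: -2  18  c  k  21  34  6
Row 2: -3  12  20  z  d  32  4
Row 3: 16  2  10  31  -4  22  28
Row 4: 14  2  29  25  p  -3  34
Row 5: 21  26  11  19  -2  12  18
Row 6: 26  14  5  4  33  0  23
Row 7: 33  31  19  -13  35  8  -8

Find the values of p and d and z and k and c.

p = 4, d = 18, z = 22, k = 17, c = 11

Rows 3 and 5 both sum to 105, so that's the common total.
Row 4 has 14 + 2 + 29 + 25 − 3 + 34 = 101; the blank must be 105 − 101 = 4.
Column 5 has 21 − 4 + 4 − 2 + 33 + 35 = 87; the blank must be 105 − 87 = 18.
Column 3 has 20 + 10 + 29 + 11 + 5 + 19 = 94; the blank must be 105 − 94 = 11.
Row 1 has -2 + 18 + 11 + 21 + 34 + 6 = 88; the blank must be 105 − 88 = 17.
Row 2 has -3 + 12 + 20 + 18 + 32 + 4 = 83; the blank must be 105 − 83 = 22.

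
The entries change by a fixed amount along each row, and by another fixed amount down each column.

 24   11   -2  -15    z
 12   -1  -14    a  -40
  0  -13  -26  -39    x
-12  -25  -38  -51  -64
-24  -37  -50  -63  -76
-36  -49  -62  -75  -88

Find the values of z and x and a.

z = -28, x = -52, a = -27

Along each row the entries change by -13 per step; down each column they change by -12.
Row 1: from 24 at column 1, stepping by -13 to column 5 gives -28.
Row 3: from 0 at column 1, stepping by -13 to column 5 gives -52.
Row 2: from 12 at column 1, stepping by -13 to column 4 gives -27.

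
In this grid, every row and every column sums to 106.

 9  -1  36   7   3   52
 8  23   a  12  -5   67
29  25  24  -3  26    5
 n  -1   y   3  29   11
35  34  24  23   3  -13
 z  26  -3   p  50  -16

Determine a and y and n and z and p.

a = 1, y = 24, n = 40, z = -15, p = 64

Row 2: 8 + 23 + 12 − 5 + 67 = 105, so its missing entry is 106 − 105 = 1.
Column 4: 7 + 12 − 3 + 3 + 23 = 42, so its missing entry is 106 − 42 = 64.
Row 6: 26 − 3 + 64 + 50 − 16 = 121, so its missing entry is 106 − 121 = -15.
Column 1: 9 + 8 + 29 + 35 − 15 = 66, so its missing entry is 106 − 66 = 40.
Row 4: 40 − 1 + 3 + 29 + 11 = 82, so its missing entry is 106 − 82 = 24.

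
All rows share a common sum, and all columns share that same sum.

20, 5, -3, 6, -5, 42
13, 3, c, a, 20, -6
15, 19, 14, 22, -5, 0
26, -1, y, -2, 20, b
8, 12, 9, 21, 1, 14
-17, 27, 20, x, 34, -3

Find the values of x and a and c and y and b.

x = 4, a = 14, c = 21, y = 4, b = 18

Rows 1 and 3 both sum to 65, so that's the common total.
Row 6: -17 + 27 + 20 + 34 − 3 = 61, so its missing entry is 65 − 61 = 4.
Column 4: 6 + 22 − 2 + 21 + 4 = 51, so its missing entry is 65 − 51 = 14.
Row 2: 13 + 3 + 14 + 20 − 6 = 44, so its missing entry is 65 − 44 = 21.
Column 3: -3 + 21 + 14 + 9 + 20 = 61, so its missing entry is 65 − 61 = 4.
Row 4: 26 − 1 + 4 − 2 + 20 = 47, so its missing entry is 65 − 47 = 18.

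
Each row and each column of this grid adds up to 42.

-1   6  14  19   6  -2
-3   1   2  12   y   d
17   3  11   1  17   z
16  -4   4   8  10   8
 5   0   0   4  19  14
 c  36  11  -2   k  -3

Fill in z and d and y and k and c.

z = -7, d = 32, y = -2, k = -8, c = 8

Column 1 has -1 − 3 + 17 + 16 + 5 = 34; the blank must be 42 − 34 = 8.
Row 6 has 8 + 36 + 11 − 2 − 3 = 50; the blank must be 42 − 50 = -8.
Column 5 has 6 + 17 + 10 + 19 − 8 = 44; the blank must be 42 − 44 = -2.
Row 2 has -3 + 1 + 2 + 12 − 2 = 10; the blank must be 42 − 10 = 32.
Row 3 has 17 + 3 + 11 + 1 + 17 = 49; the blank must be 42 − 49 = -7.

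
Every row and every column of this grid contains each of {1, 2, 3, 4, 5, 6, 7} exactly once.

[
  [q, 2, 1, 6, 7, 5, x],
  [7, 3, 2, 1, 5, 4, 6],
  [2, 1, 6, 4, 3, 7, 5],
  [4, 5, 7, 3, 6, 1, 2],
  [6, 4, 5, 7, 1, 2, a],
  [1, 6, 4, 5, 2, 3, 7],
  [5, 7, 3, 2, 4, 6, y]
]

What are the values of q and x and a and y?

q = 3, x = 4, a = 3, y = 1

For row 7, column 7: row 7 already has {2, 3, 4, 5, 6, 7}; that leaves 1.
Cell (5,7): row 5 already has {1, 2, 4, 5, 6, 7} → 3.
Cell (1,1): column 1 already has {1, 2, 4, 5, 6, 7} → 3.
At (row 1, col 7): row 1 already has {1, 2, 3, 5, 6, 7}, so the value is 4.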